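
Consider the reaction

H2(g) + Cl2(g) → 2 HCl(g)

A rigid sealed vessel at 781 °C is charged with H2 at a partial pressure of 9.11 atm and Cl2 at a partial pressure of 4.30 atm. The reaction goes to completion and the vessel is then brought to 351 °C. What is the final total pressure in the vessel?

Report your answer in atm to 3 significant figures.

7.94 atm

Because the vessel is rigid and T is held at 781 °C, work the stoichiometry in partial pressures (P_i = n_iRT/V).
P(Cl2) required for 9.11 atm of H2 = (1/1) × 9.11 = 9.110 atm; available 4.30 atm, so Cl2 is limiting.
P(H2) remaining = 9.11 − (1/1) × 4.30 = 4.810 atm
P(gaseous products) = (2)/1 × 4.30 = 8.600 atm
P_total at 781 °C = 4.810 + 8.600 = 13.41 atm
Scaling to 351 °C: P = 13.41 × 624.15/1054.15 = 7.940 atm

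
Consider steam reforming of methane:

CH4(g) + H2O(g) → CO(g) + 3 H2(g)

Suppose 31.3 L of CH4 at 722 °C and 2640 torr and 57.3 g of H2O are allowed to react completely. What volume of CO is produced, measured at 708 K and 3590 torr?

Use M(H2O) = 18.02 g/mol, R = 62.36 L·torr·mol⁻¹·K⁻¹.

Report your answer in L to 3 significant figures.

n(CH4) = PV/RT = (2640 × 31.3) / (62.36 × 995.15) = 1.332 mol
n(H2O) = 57.3 / 18.02 = 3.180 mol
For 1.332 mol CH4, stoichiometry requires (1/1) × 1.332 = 1.332 mol H2O; 3.180 mol is available, so CH4 is limiting.
n(CO) = (1/1) × 1.332 = 1.332 mol
V(CO) = nRT/P = 1.332 × 62.36 × 708 / 3590 = 16.38 L

16.4 L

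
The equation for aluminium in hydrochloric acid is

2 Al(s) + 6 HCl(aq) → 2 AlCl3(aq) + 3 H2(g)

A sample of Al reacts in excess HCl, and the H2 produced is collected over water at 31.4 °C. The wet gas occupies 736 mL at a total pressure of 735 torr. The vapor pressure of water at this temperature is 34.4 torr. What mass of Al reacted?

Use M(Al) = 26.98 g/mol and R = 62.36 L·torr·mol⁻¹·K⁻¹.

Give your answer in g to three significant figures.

0.488 g

P(H2) = 735 − 34.4 = 700.6 torr
n(H2) = PV/RT = (700.6 × 0.7360) / (62.36 × 304.55) = 0.02715 mol
n(Al) = (2/3) × 0.02715 = 0.01810 mol
m(Al) = 0.01810 × 26.98 = 0.4883 g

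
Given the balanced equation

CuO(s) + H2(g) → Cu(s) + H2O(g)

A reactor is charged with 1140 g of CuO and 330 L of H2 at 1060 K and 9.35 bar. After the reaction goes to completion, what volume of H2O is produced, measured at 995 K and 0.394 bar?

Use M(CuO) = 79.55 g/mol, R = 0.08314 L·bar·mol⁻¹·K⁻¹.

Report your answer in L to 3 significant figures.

3010 L

n(CuO) = 1140 / 79.55 = 14.33 mol
n(H2) = PV/RT = (9.35 × 330) / (0.08314 × 1060) = 35.01 mol
For 14.33 mol CuO, stoichiometry requires (1/1) × 14.33 = 14.33 mol H2; 35.01 mol is available, so CuO is limiting.
n(H2O) = (1/1) × 14.33 = 14.33 mol
V(H2O) = nRT/P = 14.33 × 0.08314 × 995 / 0.394 = 3009 L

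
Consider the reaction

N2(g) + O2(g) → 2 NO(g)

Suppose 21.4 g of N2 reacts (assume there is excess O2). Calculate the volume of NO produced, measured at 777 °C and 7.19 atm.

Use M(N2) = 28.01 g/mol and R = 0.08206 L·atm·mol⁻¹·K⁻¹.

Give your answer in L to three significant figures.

n(N2) = 21.40 / 28.01 = 0.7640 mol
n(NO) = (2/1) × 0.7640 = 1.528 mol
V = nRT/P = 1.528 × 0.08206 × 1050.15 / 7.19 = 18.31 L

18.3 L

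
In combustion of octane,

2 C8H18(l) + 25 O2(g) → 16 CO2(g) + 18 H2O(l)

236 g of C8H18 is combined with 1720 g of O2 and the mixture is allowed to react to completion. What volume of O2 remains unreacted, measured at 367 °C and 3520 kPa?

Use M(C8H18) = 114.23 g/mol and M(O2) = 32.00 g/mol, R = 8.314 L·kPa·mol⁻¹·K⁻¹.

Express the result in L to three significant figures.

n(C8H18) = 236 / 114.23 = 2.066 mol
n(O2) = 1720 / 32.00 = 53.75 mol
For 2.066 mol C8H18, stoichiometry requires (25/2) × 2.066 = 25.82 mol O2; 53.75 mol is available, so C8H18 is limiting.
n(O2) consumed = (25/2) × 2.066 = 25.82 mol; remaining = 53.75 − 25.82 = 27.93 mol
V(O2) = nRT/P = 27.93 × 8.314 × 640.15 / 3520 = 42.23 L

42.2 L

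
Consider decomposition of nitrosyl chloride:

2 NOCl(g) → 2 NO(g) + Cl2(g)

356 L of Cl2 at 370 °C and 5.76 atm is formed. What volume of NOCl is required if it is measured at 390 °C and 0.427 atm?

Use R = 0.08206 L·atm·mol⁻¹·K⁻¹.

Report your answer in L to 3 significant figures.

n(Cl2) = PV/RT = (5.76 × 356) / (0.08206 × 643.15) = 38.85 mol
n(NOCl) = (2/1) × 38.85 = 77.70 mol
V = nRT/P = 77.70 × 0.08206 × 663.15 / 0.427 = 9902 L

9900 L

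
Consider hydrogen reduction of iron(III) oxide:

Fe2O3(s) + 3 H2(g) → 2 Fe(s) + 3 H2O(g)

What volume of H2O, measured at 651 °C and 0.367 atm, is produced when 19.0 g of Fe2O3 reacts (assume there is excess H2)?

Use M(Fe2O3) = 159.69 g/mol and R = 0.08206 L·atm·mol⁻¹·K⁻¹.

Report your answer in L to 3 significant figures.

n(Fe2O3) = 19.00 / 159.69 = 0.1190 mol
n(H2O) = (3/1) × 0.1190 = 0.3570 mol
V = nRT/P = 0.3570 × 0.08206 × 924.15 / 0.367 = 73.77 L

73.8 L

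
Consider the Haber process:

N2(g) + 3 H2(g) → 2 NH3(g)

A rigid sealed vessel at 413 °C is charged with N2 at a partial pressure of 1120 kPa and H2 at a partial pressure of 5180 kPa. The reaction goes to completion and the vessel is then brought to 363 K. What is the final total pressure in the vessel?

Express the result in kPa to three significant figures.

With V and T fixed, P_i ∝ n_i, so the mole ratios apply directly to partial pressures at 413 °C.
P(H2) required for 1120 kPa of N2 = (3/1) × 1120 = 3360 kPa; available 5180 kPa, so N2 is limiting.
P(H2) remaining = 5180 − (3/1) × 1120 = 1820 kPa
P(gaseous products) = (2)/1 × 1120 = 2240 kPa
P_total at 413 °C = 1820 + 2240 = 4060 kPa
Scaling to 363 K: P = 4060 × 363/686.15 = 2148 kPa

2150 kPa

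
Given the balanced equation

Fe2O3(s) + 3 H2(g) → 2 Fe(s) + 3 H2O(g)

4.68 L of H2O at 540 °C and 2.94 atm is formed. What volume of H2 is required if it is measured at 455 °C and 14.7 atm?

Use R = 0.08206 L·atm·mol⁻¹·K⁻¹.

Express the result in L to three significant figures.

n(H2O) = PV/RT = (2.94 × 4.68) / (0.08206 × 813.15) = 0.2062 mol
n(H2) = (3/3) × 0.2062 = 0.2062 mol
V = nRT/P = 0.2062 × 0.08206 × 728.15 / 14.7 = 0.8382 L

0.838 L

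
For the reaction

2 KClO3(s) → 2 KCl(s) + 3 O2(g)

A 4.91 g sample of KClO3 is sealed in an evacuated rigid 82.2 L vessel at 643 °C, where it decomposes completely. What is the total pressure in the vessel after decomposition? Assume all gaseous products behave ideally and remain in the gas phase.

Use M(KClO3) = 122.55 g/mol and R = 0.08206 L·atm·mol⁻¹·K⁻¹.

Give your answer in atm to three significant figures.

n(KClO3) = 4.91 / 122.55 = 0.04007 mol
n(gas produced) = (3/2) × 0.04007 = 0.06011 mol
P = nRT/V = 0.06011 × 0.08206 × 916.15 / 82.2 = 0.05498 atm

0.0550 atm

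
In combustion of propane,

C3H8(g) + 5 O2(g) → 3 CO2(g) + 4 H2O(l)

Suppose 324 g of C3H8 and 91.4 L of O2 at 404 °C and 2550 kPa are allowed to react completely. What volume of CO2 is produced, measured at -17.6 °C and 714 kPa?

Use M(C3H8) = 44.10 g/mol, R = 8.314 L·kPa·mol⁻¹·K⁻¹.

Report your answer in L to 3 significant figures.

n(C3H8) = 324 / 44.10 = 7.347 mol
n(O2) = PV/RT = (2550 × 91.4) / (8.314 × 677.15) = 41.40 mol
For 7.347 mol C3H8, stoichiometry requires (5/1) × 7.347 = 36.73 mol O2; 41.40 mol is available, so C3H8 is limiting.
n(CO2) = (3/1) × 7.347 = 22.04 mol
V(CO2) = nRT/P = 22.04 × 8.314 × 255.55 / 714 = 65.58 L

65.6 L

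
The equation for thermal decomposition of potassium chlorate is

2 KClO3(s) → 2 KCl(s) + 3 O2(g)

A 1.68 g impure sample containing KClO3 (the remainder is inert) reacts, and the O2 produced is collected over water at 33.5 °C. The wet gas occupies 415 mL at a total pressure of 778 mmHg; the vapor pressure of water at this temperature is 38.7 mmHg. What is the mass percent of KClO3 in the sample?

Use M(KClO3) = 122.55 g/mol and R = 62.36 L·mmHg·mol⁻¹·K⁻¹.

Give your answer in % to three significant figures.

P(O2) = 778 − 38.7 = 739.3 mmHg
n(O2) = PV/RT = (739.3 × 0.4150) / (62.36 × 306.65) = 0.01604 mol
n(KClO3) = (2/3) × 0.01604 = 0.01069 mol
m(KClO3) = 0.01069 × 122.55 = 1.310 g
%KClO3 = 1.310 / 1.68 × 100 = 77.98%

78.0 %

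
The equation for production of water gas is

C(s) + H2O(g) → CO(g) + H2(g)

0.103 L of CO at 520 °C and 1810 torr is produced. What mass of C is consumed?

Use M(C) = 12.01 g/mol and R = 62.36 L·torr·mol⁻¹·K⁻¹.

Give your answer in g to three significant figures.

n(CO) = PV/RT = (1810 × 0.103) / (62.36 × 793.15) = 0.003769 mol
n(C) = (1/1) × 0.003769 = 0.003769 mol
m(C) = 0.003769 × 12.01 = 0.04527 g

0.0453 g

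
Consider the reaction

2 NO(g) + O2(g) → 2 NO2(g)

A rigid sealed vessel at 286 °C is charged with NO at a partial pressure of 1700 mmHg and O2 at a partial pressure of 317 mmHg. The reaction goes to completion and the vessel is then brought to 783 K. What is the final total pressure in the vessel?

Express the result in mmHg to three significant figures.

2380 mmHg

Because the vessel is rigid and T is held at 286 °C, work the stoichiometry in partial pressures (P_i = n_iRT/V).
P(O2) required for 1700 mmHg of NO = (1/2) × 1700 = 850.0 mmHg; available 317 mmHg, so O2 is limiting.
P(NO) remaining = 1700 − (2/1) × 317 = 1066 mmHg
P(gaseous products) = (2)/1 × 317 = 634.0 mmHg
P_total at 286 °C = 1066 + 634.0 = 1700 mmHg
Scaling to 783 K: P = 1700 × 783/559.15 = 2381 mmHg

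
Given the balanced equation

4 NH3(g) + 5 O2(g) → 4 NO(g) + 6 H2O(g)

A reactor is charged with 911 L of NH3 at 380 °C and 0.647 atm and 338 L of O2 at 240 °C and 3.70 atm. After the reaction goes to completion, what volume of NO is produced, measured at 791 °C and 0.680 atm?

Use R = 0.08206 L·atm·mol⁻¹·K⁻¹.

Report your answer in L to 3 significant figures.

n(NH3) = PV/RT = (0.647 × 911) / (0.08206 × 653.15) = 11.00 mol
n(O2) = PV/RT = (3.70 × 338) / (0.08206 × 513.15) = 29.70 mol
For 11.00 mol NH3, stoichiometry requires (5/4) × 11.00 = 13.75 mol O2; 29.70 mol is available, so NH3 is limiting.
n(NO) = (4/4) × 11.00 = 11.00 mol
V(NO) = nRT/P = 11.00 × 0.08206 × 1064.15 / 0.680 = 1413 L

1410 L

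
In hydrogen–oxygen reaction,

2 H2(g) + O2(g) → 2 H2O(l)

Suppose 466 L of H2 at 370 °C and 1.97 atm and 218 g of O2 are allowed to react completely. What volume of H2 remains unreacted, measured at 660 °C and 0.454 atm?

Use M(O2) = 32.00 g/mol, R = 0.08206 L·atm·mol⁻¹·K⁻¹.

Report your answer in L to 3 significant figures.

636 L

n(H2) = PV/RT = (1.97 × 466) / (0.08206 × 643.15) = 17.39 mol
n(O2) = 218 / 32.00 = 6.812 mol
For 17.39 mol H2, stoichiometry requires (1/2) × 17.39 = 8.695 mol O2; 6.812 mol is available, so O2 is limiting.
n(H2) consumed = (2/1) × 6.812 = 13.62 mol; remaining = 17.39 − 13.62 = 3.770 mol
V(H2) = nRT/P = 3.770 × 0.08206 × 933.15 / 0.454 = 635.9 L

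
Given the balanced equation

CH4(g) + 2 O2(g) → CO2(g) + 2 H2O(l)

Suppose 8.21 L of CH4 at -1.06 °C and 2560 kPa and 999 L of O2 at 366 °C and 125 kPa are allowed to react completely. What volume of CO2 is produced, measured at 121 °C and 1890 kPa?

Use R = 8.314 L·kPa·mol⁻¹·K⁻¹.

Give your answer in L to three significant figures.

16.1 L

n(CH4) = PV/RT = (2560 × 8.21) / (8.314 × 272.09) = 9.291 mol
n(O2) = PV/RT = (125 × 999) / (8.314 × 639.15) = 23.50 mol
For 9.291 mol CH4, stoichiometry requires (2/1) × 9.291 = 18.58 mol O2; 23.50 mol is available, so CH4 is limiting.
n(CO2) = (1/1) × 9.291 = 9.291 mol
V(CO2) = nRT/P = 9.291 × 8.314 × 394.15 / 1890 = 16.11 L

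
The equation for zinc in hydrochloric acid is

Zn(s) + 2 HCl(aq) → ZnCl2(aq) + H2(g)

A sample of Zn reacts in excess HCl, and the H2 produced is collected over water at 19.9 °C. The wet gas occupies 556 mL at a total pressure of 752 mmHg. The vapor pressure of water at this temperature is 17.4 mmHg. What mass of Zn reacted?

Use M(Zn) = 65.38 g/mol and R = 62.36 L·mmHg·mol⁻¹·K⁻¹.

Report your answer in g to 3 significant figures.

1.46 g

P(H2) = 752 − 17.4 = 734.6 mmHg
n(H2) = PV/RT = (734.6 × 0.5560) / (62.36 × 293.05) = 0.02235 mol
n(Zn) = (1/1) × 0.02235 = 0.02235 mol
m(Zn) = 0.02235 × 65.38 = 1.461 g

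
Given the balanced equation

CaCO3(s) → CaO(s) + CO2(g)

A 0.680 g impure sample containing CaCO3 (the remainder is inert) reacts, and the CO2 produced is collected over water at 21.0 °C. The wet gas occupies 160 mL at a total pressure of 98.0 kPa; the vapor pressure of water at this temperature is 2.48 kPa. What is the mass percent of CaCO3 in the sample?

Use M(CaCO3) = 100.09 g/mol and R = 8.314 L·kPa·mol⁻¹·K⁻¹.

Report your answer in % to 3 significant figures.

92.0 %

P(CO2) = 98.0 − 2.48 = 95.52 kPa
n(CO2) = PV/RT = (95.52 × 0.1600) / (8.314 × 294.15) = 0.006249 mol
n(CaCO3) = (1/1) × 0.006249 = 0.006249 mol
m(CaCO3) = 0.006249 × 100.09 = 0.6255 g
%CaCO3 = 0.6255 / 0.680 × 100 = 91.99%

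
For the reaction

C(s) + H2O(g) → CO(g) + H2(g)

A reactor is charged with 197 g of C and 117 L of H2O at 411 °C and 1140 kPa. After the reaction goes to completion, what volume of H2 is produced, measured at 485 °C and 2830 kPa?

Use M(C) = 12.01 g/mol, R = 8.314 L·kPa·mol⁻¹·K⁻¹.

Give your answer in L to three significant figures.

n(C) = 197 / 12.01 = 16.40 mol
n(H2O) = PV/RT = (1140 × 117) / (8.314 × 684.15) = 23.45 mol
For 16.40 mol C, stoichiometry requires (1/1) × 16.40 = 16.40 mol H2O; 23.45 mol is available, so C is limiting.
n(H2) = (1/1) × 16.40 = 16.40 mol
V(H2) = nRT/P = 16.40 × 8.314 × 758.15 / 2830 = 36.53 L

36.5 L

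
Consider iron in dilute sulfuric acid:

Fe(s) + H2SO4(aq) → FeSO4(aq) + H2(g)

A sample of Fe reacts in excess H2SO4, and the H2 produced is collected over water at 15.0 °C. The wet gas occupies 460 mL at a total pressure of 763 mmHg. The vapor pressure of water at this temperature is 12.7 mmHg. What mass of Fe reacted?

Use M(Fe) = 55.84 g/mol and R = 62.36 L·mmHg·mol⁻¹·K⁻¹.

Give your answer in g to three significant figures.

1.07 g

P(H2) = 763 − 12.7 = 750.3 mmHg
n(H2) = PV/RT = (750.3 × 0.4600) / (62.36 × 288.15) = 0.01921 mol
n(Fe) = (1/1) × 0.01921 = 0.01921 mol
m(Fe) = 0.01921 × 55.84 = 1.073 g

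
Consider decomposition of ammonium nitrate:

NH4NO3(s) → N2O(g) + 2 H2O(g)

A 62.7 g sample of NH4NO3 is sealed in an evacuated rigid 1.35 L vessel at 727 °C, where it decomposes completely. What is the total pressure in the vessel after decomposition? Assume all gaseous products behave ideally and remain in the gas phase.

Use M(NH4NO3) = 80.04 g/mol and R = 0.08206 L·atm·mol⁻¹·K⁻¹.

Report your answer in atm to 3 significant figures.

n(NH4NO3) = 62.7 / 80.04 = 0.7834 mol
n(gas produced) = (3/1) × 0.7834 = 2.350 mol
P = nRT/V = 2.350 × 0.08206 × 1000.15 / 1.35 = 142.9 atm

143 atm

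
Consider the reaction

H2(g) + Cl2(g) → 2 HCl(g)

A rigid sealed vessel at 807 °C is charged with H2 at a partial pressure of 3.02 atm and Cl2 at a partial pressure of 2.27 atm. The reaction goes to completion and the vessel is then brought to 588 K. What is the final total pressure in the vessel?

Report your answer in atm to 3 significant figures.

Because the vessel is rigid and T is held at 807 °C, work the stoichiometry in partial pressures (P_i = n_iRT/V).
P(Cl2) required for 3.02 atm of H2 = (1/1) × 3.02 = 3.020 atm; available 2.27 atm, so Cl2 is limiting.
P(H2) remaining = 3.02 − (1/1) × 2.27 = 0.7500 atm
P(gaseous products) = (2)/1 × 2.27 = 4.540 atm
P_total at 807 °C = 0.7500 + 4.540 = 5.290 atm
Scaling to 588 K: P = 5.290 × 588/1080.15 = 2.880 atm

2.88 atm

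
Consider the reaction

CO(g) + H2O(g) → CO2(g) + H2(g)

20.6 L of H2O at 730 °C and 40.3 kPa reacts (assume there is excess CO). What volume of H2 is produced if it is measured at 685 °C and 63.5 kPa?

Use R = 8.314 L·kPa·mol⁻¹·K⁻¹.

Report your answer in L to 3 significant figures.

n(H2O) = PV/RT = (40.3 × 20.6) / (8.314 × 1003.15) = 0.09954 mol
n(H2) = (1/1) × 0.09954 = 0.09954 mol
V = nRT/P = 0.09954 × 8.314 × 958.15 / 63.5 = 12.49 L

12.5 L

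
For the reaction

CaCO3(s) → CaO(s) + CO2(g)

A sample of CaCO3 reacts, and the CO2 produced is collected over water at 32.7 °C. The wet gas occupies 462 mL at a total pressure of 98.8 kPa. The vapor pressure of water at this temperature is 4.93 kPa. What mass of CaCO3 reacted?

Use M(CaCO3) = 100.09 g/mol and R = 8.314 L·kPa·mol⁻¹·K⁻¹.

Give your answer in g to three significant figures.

1.71 g

P(CO2) = 98.8 − 4.93 = 93.87 kPa
n(CO2) = PV/RT = (93.87 × 0.4620) / (8.314 × 305.85) = 0.01705 mol
n(CaCO3) = (1/1) × 0.01705 = 0.01705 mol
m(CaCO3) = 0.01705 × 100.09 = 1.707 g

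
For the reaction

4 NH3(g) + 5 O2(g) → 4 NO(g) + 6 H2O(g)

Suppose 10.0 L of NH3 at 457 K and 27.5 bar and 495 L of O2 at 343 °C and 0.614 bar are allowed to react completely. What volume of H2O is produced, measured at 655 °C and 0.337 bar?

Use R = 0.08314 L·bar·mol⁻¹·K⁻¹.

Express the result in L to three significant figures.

n(NH3) = PV/RT = (27.5 × 10.0) / (0.08314 × 457) = 7.238 mol
n(O2) = PV/RT = (0.614 × 495) / (0.08314 × 616.15) = 5.933 mol
For 7.238 mol NH3, stoichiometry requires (5/4) × 7.238 = 9.048 mol O2; 5.933 mol is available, so O2 is limiting.
n(H2O) = (6/5) × 5.933 = 7.120 mol
V(H2O) = nRT/P = 7.120 × 0.08314 × 928.15 / 0.337 = 1630 L

1630 L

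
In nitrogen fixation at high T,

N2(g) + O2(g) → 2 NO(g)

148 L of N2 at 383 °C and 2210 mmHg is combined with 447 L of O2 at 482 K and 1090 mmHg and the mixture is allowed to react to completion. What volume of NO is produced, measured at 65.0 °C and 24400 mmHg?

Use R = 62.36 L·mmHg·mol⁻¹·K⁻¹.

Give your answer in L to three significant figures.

13.8 L

n(N2) = PV/RT = (2210 × 148) / (62.36 × 656.15) = 7.994 mol
n(O2) = PV/RT = (1090 × 447) / (62.36 × 482) = 16.21 mol
For 7.994 mol N2, stoichiometry requires (1/1) × 7.994 = 7.994 mol O2; 16.21 mol is available, so N2 is limiting.
n(NO) = (2/1) × 7.994 = 15.99 mol
V(NO) = nRT/P = 15.99 × 62.36 × 338.15 / 24400 = 13.82 L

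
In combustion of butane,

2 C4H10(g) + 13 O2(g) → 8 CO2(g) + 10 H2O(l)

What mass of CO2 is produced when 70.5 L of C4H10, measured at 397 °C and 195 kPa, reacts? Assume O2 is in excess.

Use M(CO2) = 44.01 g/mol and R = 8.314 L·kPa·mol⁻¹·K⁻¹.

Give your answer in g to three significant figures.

n(C4H10) = PV/RT = (195 × 70.5) / (8.314 × 670.15) = 2.467 mol
n(CO2) = (8/2) × 2.467 = 9.868 mol
m(CO2) = 9.868 × 44.01 = 434.3 g

434 g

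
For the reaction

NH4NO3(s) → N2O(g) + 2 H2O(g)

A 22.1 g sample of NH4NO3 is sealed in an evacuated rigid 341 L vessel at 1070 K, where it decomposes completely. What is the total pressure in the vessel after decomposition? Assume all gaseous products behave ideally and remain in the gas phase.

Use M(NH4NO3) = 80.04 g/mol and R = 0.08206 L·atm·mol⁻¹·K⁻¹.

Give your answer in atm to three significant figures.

0.213 atm

n(NH4NO3) = 22.1 / 80.04 = 0.2761 mol
n(gas produced) = (3/1) × 0.2761 = 0.8283 mol
P = nRT/V = 0.8283 × 0.08206 × 1070 / 341 = 0.2133 atm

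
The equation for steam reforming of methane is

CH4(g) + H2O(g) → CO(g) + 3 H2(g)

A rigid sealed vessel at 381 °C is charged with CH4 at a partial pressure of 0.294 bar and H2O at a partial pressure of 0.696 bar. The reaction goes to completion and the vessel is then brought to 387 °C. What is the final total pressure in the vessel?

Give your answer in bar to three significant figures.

1.59 bar

Because the vessel is rigid and T is held at 381 °C, work the stoichiometry in partial pressures (P_i = n_iRT/V).
P(H2O) required for 0.294 bar of CH4 = (1/1) × 0.294 = 0.2940 bar; available 0.696 bar, so CH4 is limiting.
P(H2O) remaining = 0.696 − (1/1) × 0.294 = 0.4020 bar
P(gaseous products) = (1+3)/1 × 0.294 = 1.176 bar
P_total at 381 °C = 0.4020 + 1.176 = 1.578 bar
Scaling to 387 °C: P = 1.578 × 660.15/654.15 = 1.592 bar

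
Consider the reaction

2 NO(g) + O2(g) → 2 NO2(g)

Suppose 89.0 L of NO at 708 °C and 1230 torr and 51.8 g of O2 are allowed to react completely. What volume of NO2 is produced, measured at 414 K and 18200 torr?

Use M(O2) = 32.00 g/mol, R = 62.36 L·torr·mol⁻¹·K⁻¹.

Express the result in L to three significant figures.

n(NO) = PV/RT = (1230 × 89.0) / (62.36 × 981.15) = 1.789 mol
n(O2) = 51.8 / 32.00 = 1.619 mol
For 1.789 mol NO, stoichiometry requires (1/2) × 1.789 = 0.8945 mol O2; 1.619 mol is available, so NO is limiting.
n(NO2) = (2/2) × 1.789 = 1.789 mol
V(NO2) = nRT/P = 1.789 × 62.36 × 414 / 18200 = 2.538 L

2.54 L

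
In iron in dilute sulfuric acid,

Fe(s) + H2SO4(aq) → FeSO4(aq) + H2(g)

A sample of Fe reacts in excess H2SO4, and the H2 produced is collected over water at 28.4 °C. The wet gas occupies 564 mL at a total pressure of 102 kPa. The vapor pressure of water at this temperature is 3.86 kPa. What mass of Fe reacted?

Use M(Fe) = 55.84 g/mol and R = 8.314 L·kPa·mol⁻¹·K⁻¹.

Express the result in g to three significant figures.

1.23 g

P(H2) = 102 − 3.86 = 98.14 kPa
n(H2) = PV/RT = (98.14 × 0.5640) / (8.314 × 301.55) = 0.02208 mol
n(Fe) = (1/1) × 0.02208 = 0.02208 mol
m(Fe) = 0.02208 × 55.84 = 1.233 g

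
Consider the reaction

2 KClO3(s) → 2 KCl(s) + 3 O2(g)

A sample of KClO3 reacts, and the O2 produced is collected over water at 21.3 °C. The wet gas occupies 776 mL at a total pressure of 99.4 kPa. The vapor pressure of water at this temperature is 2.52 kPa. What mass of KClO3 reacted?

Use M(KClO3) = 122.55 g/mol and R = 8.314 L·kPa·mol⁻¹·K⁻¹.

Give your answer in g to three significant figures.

P(O2) = 99.4 − 2.52 = 96.88 kPa
n(O2) = PV/RT = (96.88 × 0.7760) / (8.314 × 294.45) = 0.03071 mol
n(KClO3) = (2/3) × 0.03071 = 0.02047 mol
m(KClO3) = 0.02047 × 122.55 = 2.509 g

2.51 g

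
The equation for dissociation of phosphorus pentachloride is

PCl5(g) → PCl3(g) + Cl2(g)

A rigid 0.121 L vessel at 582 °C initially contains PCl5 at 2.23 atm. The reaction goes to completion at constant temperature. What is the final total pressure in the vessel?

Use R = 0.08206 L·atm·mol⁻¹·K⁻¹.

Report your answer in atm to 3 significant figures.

Since T and V are fixed, P_final/P_initial = n_final/n_initial = 2/1.
P_final = (2/1) × 2.23 = 4.460 atm

4.46 atm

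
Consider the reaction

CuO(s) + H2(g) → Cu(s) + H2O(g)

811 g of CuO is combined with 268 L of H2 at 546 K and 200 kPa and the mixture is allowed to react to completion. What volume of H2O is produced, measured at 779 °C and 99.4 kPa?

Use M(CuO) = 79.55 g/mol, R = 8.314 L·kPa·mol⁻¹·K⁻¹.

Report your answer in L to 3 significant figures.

n(CuO) = 811 / 79.55 = 10.19 mol
n(H2) = PV/RT = (200 × 268) / (8.314 × 546) = 11.81 mol
For 10.19 mol CuO, stoichiometry requires (1/1) × 10.19 = 10.19 mol H2; 11.81 mol is available, so CuO is limiting.
n(H2O) = (1/1) × 10.19 = 10.19 mol
V(H2O) = nRT/P = 10.19 × 8.314 × 1052.15 / 99.4 = 896.8 L

897 L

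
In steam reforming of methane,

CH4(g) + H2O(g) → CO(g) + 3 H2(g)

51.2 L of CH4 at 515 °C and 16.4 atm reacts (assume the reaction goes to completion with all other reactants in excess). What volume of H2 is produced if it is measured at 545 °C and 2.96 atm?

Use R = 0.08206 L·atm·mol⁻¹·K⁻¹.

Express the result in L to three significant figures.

883 L

n(CH4) = PV/RT = (16.4 × 51.2) / (0.08206 × 788.15) = 12.98 mol
n(H2) = (3/1) × 12.98 = 38.94 mol
V = nRT/P = 38.94 × 0.08206 × 818.15 / 2.96 = 883.2 L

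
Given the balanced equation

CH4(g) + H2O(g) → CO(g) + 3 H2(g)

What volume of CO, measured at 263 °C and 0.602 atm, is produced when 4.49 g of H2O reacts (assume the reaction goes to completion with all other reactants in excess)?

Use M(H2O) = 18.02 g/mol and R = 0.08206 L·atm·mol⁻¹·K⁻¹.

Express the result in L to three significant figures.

18.2 L

n(H2O) = 4.490 / 18.02 = 0.2492 mol
n(CO) = (1/1) × 0.2492 = 0.2492 mol
V = nRT/P = 0.2492 × 0.08206 × 536.15 / 0.602 = 18.21 L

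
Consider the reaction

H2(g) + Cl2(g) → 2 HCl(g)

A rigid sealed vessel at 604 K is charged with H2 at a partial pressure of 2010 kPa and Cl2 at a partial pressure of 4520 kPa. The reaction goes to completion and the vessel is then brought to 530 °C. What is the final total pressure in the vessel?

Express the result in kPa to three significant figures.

8680 kPa

With V and T fixed, P_i ∝ n_i, so the mole ratios apply directly to partial pressures at 604 K.
P(Cl2) required for 2010 kPa of H2 = (1/1) × 2010 = 2010 kPa; available 4520 kPa, so H2 is limiting.
P(Cl2) remaining = 4520 − (1/1) × 2010 = 2510 kPa
P(gaseous products) = (2)/1 × 2010 = 4020 kPa
P_total at 604 K = 2510 + 4020 = 6530 kPa
Scaling to 530 °C: P = 6530 × 803.15/604 = 8683 kPa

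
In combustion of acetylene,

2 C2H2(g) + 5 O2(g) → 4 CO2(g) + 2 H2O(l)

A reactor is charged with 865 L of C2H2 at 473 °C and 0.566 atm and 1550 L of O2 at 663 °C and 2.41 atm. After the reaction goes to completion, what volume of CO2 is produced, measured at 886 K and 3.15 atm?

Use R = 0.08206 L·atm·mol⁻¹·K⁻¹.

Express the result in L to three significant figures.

369 L

n(C2H2) = PV/RT = (0.566 × 865) / (0.08206 × 746.15) = 7.996 mol
n(O2) = PV/RT = (2.41 × 1550) / (0.08206 × 936.15) = 48.63 mol
For 7.996 mol C2H2, stoichiometry requires (5/2) × 7.996 = 19.99 mol O2; 48.63 mol is available, so C2H2 is limiting.
n(CO2) = (4/2) × 7.996 = 15.99 mol
V(CO2) = nRT/P = 15.99 × 0.08206 × 886 / 3.15 = 369.1 L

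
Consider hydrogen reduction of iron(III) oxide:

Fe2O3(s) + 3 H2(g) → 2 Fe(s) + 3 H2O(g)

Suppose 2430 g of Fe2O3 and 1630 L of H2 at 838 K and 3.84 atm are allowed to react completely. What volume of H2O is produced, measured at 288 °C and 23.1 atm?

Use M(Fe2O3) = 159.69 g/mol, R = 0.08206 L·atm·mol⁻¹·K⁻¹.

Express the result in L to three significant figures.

91.0 L

n(Fe2O3) = 2430 / 159.69 = 15.22 mol
n(H2) = PV/RT = (3.84 × 1630) / (0.08206 × 838) = 91.02 mol
For 15.22 mol Fe2O3, stoichiometry requires (3/1) × 15.22 = 45.66 mol H2; 91.02 mol is available, so Fe2O3 is limiting.
n(H2O) = (3/1) × 15.22 = 45.66 mol
V(H2O) = nRT/P = 45.66 × 0.08206 × 561.15 / 23.1 = 91.02 L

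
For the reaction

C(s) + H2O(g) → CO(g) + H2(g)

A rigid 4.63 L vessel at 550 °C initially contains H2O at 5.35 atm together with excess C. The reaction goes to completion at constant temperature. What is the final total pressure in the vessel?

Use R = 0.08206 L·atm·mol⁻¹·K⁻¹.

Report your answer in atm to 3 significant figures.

At constant T and V, P ∝ n(gas): 1 mol gas → 2 mol gas.
P_final = (2/1) × 5.35 = 10.70 atm

10.7 atm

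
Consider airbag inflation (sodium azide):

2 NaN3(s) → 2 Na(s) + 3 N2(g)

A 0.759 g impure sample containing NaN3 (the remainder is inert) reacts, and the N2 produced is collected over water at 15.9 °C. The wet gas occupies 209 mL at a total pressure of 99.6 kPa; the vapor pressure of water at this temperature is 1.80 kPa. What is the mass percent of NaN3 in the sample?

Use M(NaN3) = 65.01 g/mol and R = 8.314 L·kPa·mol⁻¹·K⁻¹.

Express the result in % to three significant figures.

48.6 %

P(N2) = 99.6 − 1.80 = 97.80 kPa
n(N2) = PV/RT = (97.80 × 0.2090) / (8.314 × 289.05) = 0.008506 mol
n(NaN3) = (2/3) × 0.008506 = 0.005671 mol
m(NaN3) = 0.005671 × 65.01 = 0.3687 g
%NaN3 = 0.3687 / 0.759 × 100 = 48.58%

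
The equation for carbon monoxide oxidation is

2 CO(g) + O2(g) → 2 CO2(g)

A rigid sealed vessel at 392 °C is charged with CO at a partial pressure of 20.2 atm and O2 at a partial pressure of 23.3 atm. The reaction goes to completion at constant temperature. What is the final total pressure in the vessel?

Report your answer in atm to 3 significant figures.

33.4 atm

At constant V, partial pressures at 392 °C are proportional to moles, so apply stoichiometry directly to pressures.
P(O2) required for 20.2 atm of CO = (1/2) × 20.2 = 10.10 atm; available 23.3 atm, so CO is limiting.
P(O2) remaining = 23.3 − (1/2) × 20.2 = 13.20 atm
P(gaseous products) = (2)/2 × 20.2 = 20.20 atm
P_total at 392 °C = 13.20 + 20.20 = 33.40 atm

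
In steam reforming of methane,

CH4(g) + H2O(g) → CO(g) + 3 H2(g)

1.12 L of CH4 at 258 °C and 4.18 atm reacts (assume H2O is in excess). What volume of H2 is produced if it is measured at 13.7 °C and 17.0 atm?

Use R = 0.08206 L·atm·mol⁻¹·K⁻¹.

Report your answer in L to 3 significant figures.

n(CH4) = PV/RT = (4.18 × 1.12) / (0.08206 × 531.15) = 0.1074 mol
n(H2) = (3/1) × 0.1074 = 0.3222 mol
V = nRT/P = 0.3222 × 0.08206 × 286.85 / 17.0 = 0.4461 L

0.446 L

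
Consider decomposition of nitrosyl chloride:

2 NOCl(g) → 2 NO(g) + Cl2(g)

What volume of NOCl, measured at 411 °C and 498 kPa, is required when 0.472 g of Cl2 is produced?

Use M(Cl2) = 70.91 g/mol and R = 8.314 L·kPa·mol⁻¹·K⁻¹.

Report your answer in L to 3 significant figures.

n(Cl2) = 0.4720 / 70.91 = 0.006656 mol
n(NOCl) = (2/1) × 0.006656 = 0.01331 mol
V = nRT/P = 0.01331 × 8.314 × 684.15 / 498 = 0.1520 L

0.152 L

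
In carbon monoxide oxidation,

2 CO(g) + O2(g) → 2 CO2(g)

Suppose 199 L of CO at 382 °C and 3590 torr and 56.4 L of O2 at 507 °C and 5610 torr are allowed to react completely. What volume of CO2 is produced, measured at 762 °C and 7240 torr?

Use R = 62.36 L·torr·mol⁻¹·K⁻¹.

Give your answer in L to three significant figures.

n(CO) = PV/RT = (3590 × 199) / (62.36 × 655.15) = 17.49 mol
n(O2) = PV/RT = (5610 × 56.4) / (62.36 × 780.15) = 6.504 mol
For 17.49 mol CO, stoichiometry requires (1/2) × 17.49 = 8.745 mol O2; 6.504 mol is available, so O2 is limiting.
n(CO2) = (2/1) × 6.504 = 13.01 mol
V(CO2) = nRT/P = 13.01 × 62.36 × 1035.15 / 7240 = 116.0 L

116 L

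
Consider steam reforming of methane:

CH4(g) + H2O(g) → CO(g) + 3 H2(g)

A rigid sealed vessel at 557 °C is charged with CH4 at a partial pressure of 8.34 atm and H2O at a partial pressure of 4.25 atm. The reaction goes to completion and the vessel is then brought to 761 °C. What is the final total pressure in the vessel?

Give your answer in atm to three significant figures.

With V and T fixed, P_i ∝ n_i, so the mole ratios apply directly to partial pressures at 557 °C.
P(H2O) required for 8.34 atm of CH4 = (1/1) × 8.34 = 8.340 atm; available 4.25 atm, so H2O is limiting.
P(CH4) remaining = 8.34 − (1/1) × 4.25 = 4.090 atm
P(gaseous products) = (1+3)/1 × 4.25 = 17.00 atm
P_total at 557 °C = 4.090 + 17.00 = 21.09 atm
Scaling to 761 °C: P = 21.09 × 1034.15/830.15 = 26.27 atm

26.3 atm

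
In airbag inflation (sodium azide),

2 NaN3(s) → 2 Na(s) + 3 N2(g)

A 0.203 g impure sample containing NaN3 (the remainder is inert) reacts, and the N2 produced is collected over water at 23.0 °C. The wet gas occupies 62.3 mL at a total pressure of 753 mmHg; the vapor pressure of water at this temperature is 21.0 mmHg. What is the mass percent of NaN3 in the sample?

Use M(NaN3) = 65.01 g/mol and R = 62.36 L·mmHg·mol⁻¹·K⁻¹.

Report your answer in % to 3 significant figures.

52.7 %

P(N2) = 753 − 21.0 = 732.0 mmHg
n(N2) = PV/RT = (732.0 × 0.06230) / (62.36 × 296.15) = 0.002469 mol
n(NaN3) = (2/3) × 0.002469 = 0.001646 mol
m(NaN3) = 0.001646 × 65.01 = 0.1070 g
%NaN3 = 0.1070 / 0.203 × 100 = 52.71%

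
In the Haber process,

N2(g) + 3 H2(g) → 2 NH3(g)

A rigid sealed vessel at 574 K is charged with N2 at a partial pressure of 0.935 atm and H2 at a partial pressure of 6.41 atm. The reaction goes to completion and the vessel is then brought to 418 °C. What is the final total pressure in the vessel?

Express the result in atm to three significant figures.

With V and T fixed, P_i ∝ n_i, so the mole ratios apply directly to partial pressures at 574 K.
P(H2) required for 0.935 atm of N2 = (3/1) × 0.935 = 2.805 atm; available 6.41 atm, so N2 is limiting.
P(H2) remaining = 6.41 − (3/1) × 0.935 = 3.605 atm
P(gaseous products) = (2)/1 × 0.935 = 1.870 atm
P_total at 574 K = 3.605 + 1.870 = 5.475 atm
Scaling to 418 °C: P = 5.475 × 691.15/574 = 6.592 atm

6.59 atm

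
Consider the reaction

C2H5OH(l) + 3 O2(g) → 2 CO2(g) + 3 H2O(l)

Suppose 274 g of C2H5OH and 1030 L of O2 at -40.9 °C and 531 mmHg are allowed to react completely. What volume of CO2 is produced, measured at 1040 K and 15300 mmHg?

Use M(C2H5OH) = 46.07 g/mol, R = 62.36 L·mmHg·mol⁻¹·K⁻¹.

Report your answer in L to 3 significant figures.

50.4 L

n(C2H5OH) = 274 / 46.07 = 5.947 mol
n(O2) = PV/RT = (531 × 1030) / (62.36 × 232.25) = 37.76 mol
For 5.947 mol C2H5OH, stoichiometry requires (3/1) × 5.947 = 17.84 mol O2; 37.76 mol is available, so C2H5OH is limiting.
n(CO2) = (2/1) × 5.947 = 11.89 mol
V(CO2) = nRT/P = 11.89 × 62.36 × 1040 / 15300 = 50.40 L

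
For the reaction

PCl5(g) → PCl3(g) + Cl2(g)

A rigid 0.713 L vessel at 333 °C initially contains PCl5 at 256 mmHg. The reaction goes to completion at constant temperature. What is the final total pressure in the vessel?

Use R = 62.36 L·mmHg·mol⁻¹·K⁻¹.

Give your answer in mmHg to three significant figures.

Rigid vessel, constant T ⇒ P scales with total gas moles (1 → 2).
P_final = (2/1) × 256 = 512.0 mmHg

512 mmHg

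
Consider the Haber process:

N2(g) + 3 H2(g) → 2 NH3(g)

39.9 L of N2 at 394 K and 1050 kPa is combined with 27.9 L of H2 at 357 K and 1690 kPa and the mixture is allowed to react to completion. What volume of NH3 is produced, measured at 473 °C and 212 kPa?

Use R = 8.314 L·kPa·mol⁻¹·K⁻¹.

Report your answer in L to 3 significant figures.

310 L

n(N2) = PV/RT = (1050 × 39.9) / (8.314 × 394) = 12.79 mol
n(H2) = PV/RT = (1690 × 27.9) / (8.314 × 357) = 15.89 mol
For 12.79 mol N2, stoichiometry requires (3/1) × 12.79 = 38.37 mol H2; 15.89 mol is available, so H2 is limiting.
n(NH3) = (2/3) × 15.89 = 10.59 mol
V(NH3) = nRT/P = 10.59 × 8.314 × 746.15 / 212 = 309.9 L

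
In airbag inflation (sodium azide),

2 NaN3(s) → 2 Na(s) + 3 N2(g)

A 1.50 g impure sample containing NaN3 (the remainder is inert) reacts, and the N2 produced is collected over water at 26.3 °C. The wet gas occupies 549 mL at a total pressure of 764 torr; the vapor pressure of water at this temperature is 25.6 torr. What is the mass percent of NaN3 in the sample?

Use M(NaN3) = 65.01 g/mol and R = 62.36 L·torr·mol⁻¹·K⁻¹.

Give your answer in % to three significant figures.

62.7 %

P(N2) = 764 − 25.6 = 738.4 torr
n(N2) = PV/RT = (738.4 × 0.5490) / (62.36 × 299.45) = 0.02171 mol
n(NaN3) = (2/3) × 0.02171 = 0.01447 mol
m(NaN3) = 0.01447 × 65.01 = 0.9407 g
%NaN3 = 0.9407 / 1.50 × 100 = 62.71%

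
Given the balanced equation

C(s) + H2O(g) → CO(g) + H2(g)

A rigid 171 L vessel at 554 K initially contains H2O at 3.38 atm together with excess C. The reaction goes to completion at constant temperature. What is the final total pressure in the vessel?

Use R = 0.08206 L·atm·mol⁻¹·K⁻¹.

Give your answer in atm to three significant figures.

Since T and V are fixed, P_final/P_initial = n_final/n_initial = 2/1.
P_final = (2/1) × 3.38 = 6.760 atm

6.76 atm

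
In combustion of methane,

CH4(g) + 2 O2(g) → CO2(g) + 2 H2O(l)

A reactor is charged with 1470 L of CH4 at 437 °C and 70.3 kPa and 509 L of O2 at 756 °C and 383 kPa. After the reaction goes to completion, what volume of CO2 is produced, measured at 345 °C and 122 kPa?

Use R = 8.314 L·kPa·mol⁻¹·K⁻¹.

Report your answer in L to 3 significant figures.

n(CH4) = PV/RT = (70.3 × 1470) / (8.314 × 710.15) = 17.50 mol
n(O2) = PV/RT = (383 × 509) / (8.314 × 1029.15) = 22.78 mol
For 17.50 mol CH4, stoichiometry requires (2/1) × 17.50 = 35.00 mol O2; 22.78 mol is available, so O2 is limiting.
n(CO2) = (1/2) × 22.78 = 11.39 mol
V(CO2) = nRT/P = 11.39 × 8.314 × 618.15 / 122 = 479.8 L

480 L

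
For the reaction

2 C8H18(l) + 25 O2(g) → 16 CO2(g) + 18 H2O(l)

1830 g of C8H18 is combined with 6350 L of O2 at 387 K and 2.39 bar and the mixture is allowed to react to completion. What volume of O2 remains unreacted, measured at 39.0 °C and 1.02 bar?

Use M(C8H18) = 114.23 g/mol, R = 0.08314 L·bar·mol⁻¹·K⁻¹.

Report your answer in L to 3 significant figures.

6910 L

n(C8H18) = 1830 / 114.23 = 16.02 mol
n(O2) = PV/RT = (2.39 × 6350) / (0.08314 × 387) = 471.7 mol
For 16.02 mol C8H18, stoichiometry requires (25/2) × 16.02 = 200.2 mol O2; 471.7 mol is available, so C8H18 is limiting.
n(O2) consumed = (25/2) × 16.02 = 200.2 mol; remaining = 471.7 − 200.2 = 271.5 mol
V(O2) = nRT/P = 271.5 × 0.08314 × 312.15 / 1.02 = 6908 L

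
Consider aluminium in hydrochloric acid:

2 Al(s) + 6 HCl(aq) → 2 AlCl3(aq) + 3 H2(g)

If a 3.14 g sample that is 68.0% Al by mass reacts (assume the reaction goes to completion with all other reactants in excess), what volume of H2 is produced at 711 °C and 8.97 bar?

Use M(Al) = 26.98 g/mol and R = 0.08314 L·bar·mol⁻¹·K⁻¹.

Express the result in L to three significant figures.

mass of Al = 3.14 × 68.0/100 = 2.135 g
n(Al) = 2.135 / 26.98 = 0.07913 mol
n(H2) = (3/2) × 0.07913 = 0.1187 mol
V = nRT/P = 0.1187 × 0.08314 × 984.15 / 8.97 = 1.083 L

1.08 L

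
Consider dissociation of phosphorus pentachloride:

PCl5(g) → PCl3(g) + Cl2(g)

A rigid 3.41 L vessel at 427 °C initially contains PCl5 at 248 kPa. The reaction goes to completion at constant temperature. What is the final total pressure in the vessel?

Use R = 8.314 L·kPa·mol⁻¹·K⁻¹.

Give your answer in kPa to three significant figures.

Since T and V are fixed, P_final/P_initial = n_final/n_initial = 2/1.
P_final = (2/1) × 248 = 496.0 kPa

496 kPa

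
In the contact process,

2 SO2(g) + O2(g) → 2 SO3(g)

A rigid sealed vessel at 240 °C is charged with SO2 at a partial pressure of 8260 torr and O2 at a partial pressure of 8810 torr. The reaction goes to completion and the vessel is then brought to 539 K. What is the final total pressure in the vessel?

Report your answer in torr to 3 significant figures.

13600 torr

Because the vessel is rigid and T is held at 240 °C, work the stoichiometry in partial pressures (P_i = n_iRT/V).
P(O2) required for 8260 torr of SO2 = (1/2) × 8260 = 4130 torr; available 8810 torr, so SO2 is limiting.
P(O2) remaining = 8810 − (1/2) × 8260 = 4680 torr
P(gaseous products) = (2)/2 × 8260 = 8260 torr
P_total at 240 °C = 4680 + 8260 = 12940 torr
Scaling to 539 K: P = 12940 × 539/513.15 = 13590 torr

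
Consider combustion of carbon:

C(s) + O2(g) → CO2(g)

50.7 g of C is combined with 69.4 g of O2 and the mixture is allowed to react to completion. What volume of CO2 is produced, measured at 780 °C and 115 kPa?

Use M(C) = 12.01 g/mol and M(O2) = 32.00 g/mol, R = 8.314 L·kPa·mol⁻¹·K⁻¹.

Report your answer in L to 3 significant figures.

165 L

n(C) = 50.7 / 12.01 = 4.221 mol
n(O2) = 69.4 / 32.00 = 2.169 mol
For 4.221 mol C, stoichiometry requires (1/1) × 4.221 = 4.221 mol O2; 2.169 mol is available, so O2 is limiting.
n(CO2) = (1/1) × 2.169 = 2.169 mol
V(CO2) = nRT/P = 2.169 × 8.314 × 1053.15 / 115 = 165.1 L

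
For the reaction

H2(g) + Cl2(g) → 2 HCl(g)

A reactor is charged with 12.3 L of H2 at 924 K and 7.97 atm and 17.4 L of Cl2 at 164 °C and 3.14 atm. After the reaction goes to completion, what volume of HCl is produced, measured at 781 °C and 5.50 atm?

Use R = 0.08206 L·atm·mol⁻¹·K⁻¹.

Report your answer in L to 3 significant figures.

40.7 L

n(H2) = PV/RT = (7.97 × 12.3) / (0.08206 × 924) = 1.293 mol
n(Cl2) = PV/RT = (3.14 × 17.4) / (0.08206 × 437.15) = 1.523 mol
For 1.293 mol H2, stoichiometry requires (1/1) × 1.293 = 1.293 mol Cl2; 1.523 mol is available, so H2 is limiting.
n(HCl) = (2/1) × 1.293 = 2.586 mol
V(HCl) = nRT/P = 2.586 × 0.08206 × 1054.15 / 5.50 = 40.67 L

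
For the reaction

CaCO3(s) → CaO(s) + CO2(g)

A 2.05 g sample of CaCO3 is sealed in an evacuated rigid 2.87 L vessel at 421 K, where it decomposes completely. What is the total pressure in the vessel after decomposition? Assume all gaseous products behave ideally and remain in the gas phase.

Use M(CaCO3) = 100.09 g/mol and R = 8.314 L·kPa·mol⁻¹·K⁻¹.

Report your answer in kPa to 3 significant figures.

25.0 kPa

n(CaCO3) = 2.05 / 100.09 = 0.02048 mol
n(gas produced) = (1/1) × 0.02048 = 0.02048 mol
P = nRT/V = 0.02048 × 8.314 × 421 / 2.87 = 24.98 kPa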